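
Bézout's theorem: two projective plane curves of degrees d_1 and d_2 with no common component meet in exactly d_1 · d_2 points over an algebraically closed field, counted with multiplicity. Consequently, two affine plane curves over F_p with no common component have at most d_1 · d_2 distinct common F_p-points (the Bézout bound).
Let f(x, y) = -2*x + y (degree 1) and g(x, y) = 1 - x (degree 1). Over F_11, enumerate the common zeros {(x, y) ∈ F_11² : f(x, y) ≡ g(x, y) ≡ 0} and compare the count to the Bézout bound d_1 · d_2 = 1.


Common zeros: {(1, 2)}; count = 1; Bézout bound = 1.

deg(f) = 1, deg(g) = 1, so Bézout bound = 1.
Scan x ∈ F_11. For each x, list the y ∈ F_11 with f(x, y) ≡ 0 and those with g(x, y) ≡ 0 (mod 11); the common zeros in that column are the intersection.
  x = 0: f ≡ 0 at y ∈ {0}; g ≡ 0 at y ∈ ∅; common: ∅.
  x = 1: f ≡ 0 at y ∈ {2}; g ≡ 0 at y ∈ {0, 1, 2, 3, 4, 5, 6, 7, 8, 9, 10}; common: {2}.
  x = 2: f ≡ 0 at y ∈ {4}; g ≡ 0 at y ∈ ∅; common: ∅.
  x = 3: f ≡ 0 at y ∈ {6}; g ≡ 0 at y ∈ ∅; common: ∅.
  x = 4: f ≡ 0 at y ∈ {8}; g ≡ 0 at y ∈ ∅; common: ∅.
  x = 5: f ≡ 0 at y ∈ {10}; g ≡ 0 at y ∈ ∅; common: ∅.
  x = 6: f ≡ 0 at y ∈ {1}; g ≡ 0 at y ∈ ∅; common: ∅.
  x = 7: f ≡ 0 at y ∈ {3}; g ≡ 0 at y ∈ ∅; common: ∅.
  x = 8: f ≡ 0 at y ∈ {5}; g ≡ 0 at y ∈ ∅; common: ∅.
  x = 9: f ≡ 0 at y ∈ {7}; g ≡ 0 at y ∈ ∅; common: ∅.
  x = 10: f ≡ 0 at y ∈ {9}; g ≡ 0 at y ∈ ∅; common: ∅.
Collecting: common zeros = {(1, 2)}, so the count is 1.
Comparison with the Bézout bound: 1 ≤ 1 = deg(f)·deg(g), as expected for curves with no common component (the bound is attained).


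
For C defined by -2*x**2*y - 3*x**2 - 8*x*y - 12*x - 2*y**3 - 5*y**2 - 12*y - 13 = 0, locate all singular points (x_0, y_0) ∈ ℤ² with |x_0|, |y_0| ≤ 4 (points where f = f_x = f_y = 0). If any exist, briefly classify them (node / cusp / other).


Singular points: {(-2, -1)}; classification: node.

Compute partial derivatives:
  f_x = -4*x*y - 6*x - 8*y - 12.
  f_y = -2*x**2 - 8*x - 6*y**2 - 10*y - 12.
Scan x_0 ∈ {−4, ..., 4}. For each x_0, f_y(x_0, y) is a polynomial in y; find its integer roots y ∈ {−4, ..., 4}, then test f_x and f at those candidates.
  x = -4: f_y(-4, y) = -6*y**2 - 10*y - 12; no integer root y with |y| ≤ 4.
  x = -3: f_y(-3, y) = -6*y**2 - 10*y - 6; no integer root y with |y| ≤ 4.
  x = -2: f_y(-2, y) = -6*y**2 - 10*y - 4; vanishes at y ∈ {-1}. (-2, -1): f_x = 0, f = 0 — SINGULAR.
  x = -1: f_y(-1, y) = -6*y**2 - 10*y - 6; no integer root y with |y| ≤ 4.
  x = 0: f_y(0, y) = -6*y**2 - 10*y - 12; no integer root y with |y| ≤ 4.
  x = 1: f_y(1, y) = -6*y**2 - 10*y - 22; no integer root y with |y| ≤ 4.
  x = 2: f_y(2, y) = -6*y**2 - 10*y - 36; no integer root y with |y| ≤ 4.
  x = 3: f_y(3, y) = -6*y**2 - 10*y - 54; no integer root y with |y| ≤ 4.
  x = 4: f_y(4, y) = -6*y**2 - 10*y - 76; no integer root y with |y| ≤ 4.
Only singular point on the grid: (-2, -1).
Classify: substitute x = -2 + u, y = -1 + v and expand: f = -2*u**2*v - u**2 - 2*v**3 + v**2.
No constant or linear terms (consistent with a singular point). Quadratic part: -u**2 + v**2. Cubic part: -2*u**2*v - 2*v**3.
The quadratic part v**2 - u**2 = (v − u)(v + u) splits into two distinct linear factors, so there are two distinct tangent lines y − -1 = ±(x − -2) — this is a node (ordinary double point).
Classification: node.


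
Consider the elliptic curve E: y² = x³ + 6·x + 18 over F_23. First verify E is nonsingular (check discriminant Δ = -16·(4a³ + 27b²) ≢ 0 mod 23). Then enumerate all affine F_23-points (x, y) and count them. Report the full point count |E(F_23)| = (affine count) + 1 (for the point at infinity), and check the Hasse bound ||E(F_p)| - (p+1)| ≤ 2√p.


Affine points = {(0, 8), (0, 15), (1, 5), (1, 18), (5, 9), (5, 14), (7, 9), (7, 14), (8, 7), (8, 16), (11, 9), (11, 14), (12, 1), (12, 22), (13, 4), (13, 19), (16, 1), (16, 22), (18, 1), (18, 22)}; affine count = 20; |E(F_23)| = 21.

Discriminant check: Δ ∝ 4a³ + 27b² = 4·6³ + 27·18² = 4·216 + 27·324 ≡ 21 (mod 23). Nonzero ⇒ E is nonsingular.
For each x ∈ F_23, compute rhs = x³ + 6·x + 18 mod 23, then count y ∈ F_23 with y² ≡ rhs.
  x = 0: rhs = 18, matching y values: 8, 15 (2 points).
  x = 1: rhs = 2, matching y values: 5, 18 (2 points).
  x = 2: rhs = 15, matching y values: none (0 points).
  x = 3: rhs = 17, matching y values: none (0 points).
  x = 4: rhs = 14, matching y values: none (0 points).
  x = 5: rhs = 12, matching y values: 9, 14 (2 points).
  x = 6: rhs = 17, matching y values: none (0 points).
  x = 7: rhs = 12, matching y values: 9, 14 (2 points).
  x = 8: rhs = 3, matching y values: 7, 16 (2 points).
  x = 9: rhs = 19, matching y values: none (0 points).
  x = 10: rhs = 20, matching y values: none (0 points).
  x = 11: rhs = 12, matching y values: 9, 14 (2 points).
  x = 12: rhs = 1, matching y values: 1, 22 (2 points).
  x = 13: rhs = 16, matching y values: 4, 19 (2 points).
  x = 14: rhs = 17, matching y values: none (0 points).
  x = 15: rhs = 10, matching y values: none (0 points).
  x = 16: rhs = 1, matching y values: 1, 22 (2 points).
  x = 17: rhs = 19, matching y values: none (0 points).
  x = 18: rhs = 1, matching y values: 1, 22 (2 points).
  x = 19: rhs = 22, matching y values: none (0 points).
  x = 20: rhs = 19, matching y values: none (0 points).
  x = 21: rhs = 21, matching y values: none (0 points).
  x = 22: rhs = 11, matching y values: none (0 points).
Total affine count: 20.
Full point count |E(F_23)| = 20 + 1 = 21.
Hasse bound: |21 − (23+1)| = |-3| = 3 ≤ 2√23 ≈ 9.5917 ✓.


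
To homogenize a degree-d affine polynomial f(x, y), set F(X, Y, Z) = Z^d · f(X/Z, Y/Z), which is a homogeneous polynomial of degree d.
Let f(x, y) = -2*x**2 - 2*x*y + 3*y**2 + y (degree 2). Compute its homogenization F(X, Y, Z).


F(X, Y, Z) = -2*X**2 - 2*X*Y + 3*Y**2 + Y*Z

deg(f) = 2.
Substitute x = X/Z, y = Y/Z into f, then multiply by Z^2.
  monomial -2·x^2·y^0 ↦ -2·X^2·Y^0·Z^0.
  monomial -2·x^1·y^1 ↦ -2·X^1·Y^1·Z^0.
  monomial 3·x^0·y^2 ↦ 3·X^0·Y^2·Z^0.
  monomial 1·x^0·y^1 ↦ 1·X^0·Y^1·Z^1.
Collecting: F(X, Y, Z) = -2*X**2 - 2*X*Y + 3*Y**2 + Y*Z.


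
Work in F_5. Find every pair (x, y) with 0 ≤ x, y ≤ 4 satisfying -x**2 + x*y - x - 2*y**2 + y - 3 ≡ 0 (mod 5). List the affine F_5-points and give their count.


Affine F_5-points: {(1, 0), (1, 1), (3, 0), (3, 2), (4, 1), (4, 4)}; count = 6.

For each of the 25 pairs (x, y) ∈ F_5², evaluate f(x, y) mod 5. Record the zeros.
  x = 0: [0↦2, 1↦1, 2↦1, 3↦2, 4↦4]  zeros at y ∈ ∅
  x = 1: [0↦0, 1↦0, 2↦1, 3↦3, 4↦1]  zeros at y ∈ {0, 1}
  x = 2: [0↦1, 1↦2, 2↦4, 3↦2, 4↦1]  zeros at y ∈ ∅
  x = 3: [0↦0, 1↦2, 2↦0, 3↦4, 4↦4]  zeros at y ∈ {0, 2}
  x = 4: [0↦2, 1↦0, 2↦4, 3↦4, 4↦0]  zeros at y ∈ {1, 4}
Collecting zeros: affine points = {(1, 0), (1, 1), (3, 0), (3, 2), (4, 1), (4, 4)}.
Total count |C(F_5)_aff| = 6.


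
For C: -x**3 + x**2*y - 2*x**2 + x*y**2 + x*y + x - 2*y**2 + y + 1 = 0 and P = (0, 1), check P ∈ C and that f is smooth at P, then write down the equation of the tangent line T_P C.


Tangent line at P: 3*x - 3*y + 3 = 0.

Step 1: f(0, 1) = 0, so P lies on C.
Step 2: partial derivatives
  f_x(x, y) = -3*x**2 + 2*x*y - 4*x + y**2 + y + 1, f_y(x, y) = x**2 + 2*x*y + x - 4*y + 1.
  f_x(P) = 3, f_y(P) = -3 (gradient nonzero, so P is smooth).
Step 3: tangent line at P: 3·(x − 0) + -3·(y − 1) = 0.
Expanding: 3*x - 3*y + 3 = 0.


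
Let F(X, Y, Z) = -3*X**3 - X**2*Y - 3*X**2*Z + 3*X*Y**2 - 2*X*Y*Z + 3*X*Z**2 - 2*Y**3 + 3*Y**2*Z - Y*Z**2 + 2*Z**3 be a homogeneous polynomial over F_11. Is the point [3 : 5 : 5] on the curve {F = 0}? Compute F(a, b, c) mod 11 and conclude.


F(3,5,5) ≡ 3 (mod 11); P is NOT on the curve.

Evaluate F(3, 5, 5) term-by-term (mod 11).
  -3*X**3 ↦ -3·27·1·1 = -81
  -X**2*Y ↦ -1·9·5·1 = -45
  -3*X**2*Z ↦ -3·9·1·5 = -135
  3*X*Y**2 ↦ 3·3·25·1 = 225
  -2*X*Y*Z ↦ -2·3·5·5 = -150
  3*X*Z**2 ↦ 3·3·1·25 = 225
  -2*Y**3 ↦ -2·1·125·1 = -250
  3*Y**2*Z ↦ 3·1·25·5 = 375
  -Y*Z**2 ↦ -1·1·5·25 = -125
  2*Z**3 ↦ 2·1·1·125 = 250
Sum: F(3, 5, 5) = (-81) + (-45) + (-135) + (225) + (-150) + (225) + (-250) + (375) + (-125) + (250) = 289.
Reducing mod 11: 289 ≡ 3 (mod 11).
Since F(a, b, c) ≡ 3 ≠ 0 (mod 11), P does NOT lie on the curve.


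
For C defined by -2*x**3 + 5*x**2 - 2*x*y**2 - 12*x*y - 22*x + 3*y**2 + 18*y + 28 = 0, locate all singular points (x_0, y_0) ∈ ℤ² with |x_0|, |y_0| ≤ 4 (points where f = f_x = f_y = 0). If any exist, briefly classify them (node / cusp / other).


Singular points: {(1, -3)}; classification: node.

Compute partial derivatives:
  f_x = -6*x**2 + 10*x - 2*y**2 - 12*y - 22.
  f_y = -4*x*y - 12*x + 6*y + 18.
Scan x_0 ∈ {−4, ..., 4}. For each x_0, f_y(x_0, y) is a polynomial in y; find its integer roots y ∈ {−4, ..., 4}, then test f_x and f at those candidates.
  x = -4: f_y(-4, y) = 22*y + 66; vanishes at y ∈ {-3}. (-4, -3): f_x = -140 ≠ 0.
  x = -3: f_y(-3, y) = 18*y + 54; vanishes at y ∈ {-3}. (-3, -3): f_x = -88 ≠ 0.
  x = -2: f_y(-2, y) = 14*y + 42; vanishes at y ∈ {-3}. (-2, -3): f_x = -48 ≠ 0.
  x = -1: f_y(-1, y) = 10*y + 30; vanishes at y ∈ {-3}. (-1, -3): f_x = -20 ≠ 0.
  x = 0: f_y(0, y) = 6*y + 18; vanishes at y ∈ {-3}. (0, -3): f_x = -4 ≠ 0.
  x = 1: f_y(1, y) = 2*y + 6; vanishes at y ∈ {-3}. (1, -3): f_x = 0, f = 0 — SINGULAR.
  x = 2: f_y(2, y) = -2*y - 6; vanishes at y ∈ {-3}. (2, -3): f_x = -8 ≠ 0.
  x = 3: f_y(3, y) = -6*y - 18; vanishes at y ∈ {-3}. (3, -3): f_x = -28 ≠ 0.
  x = 4: f_y(4, y) = -10*y - 30; vanishes at y ∈ {-3}. (4, -3): f_x = -60 ≠ 0.
Only singular point on the grid: (1, -3).
Classify: substitute x = 1 + u, y = -3 + v and expand: f = -2*u**3 - u**2 - 2*u*v**2 + v**2.
No constant or linear terms (consistent with a singular point). Quadratic part: -u**2 + v**2. Cubic part: -2*u**3 - 2*u*v**2.
The quadratic part v**2 - u**2 = (v − u)(v + u) splits into two distinct linear factors, so there are two distinct tangent lines y − -3 = ±(x − 1) — this is a node (ordinary double point).
Classification: node.


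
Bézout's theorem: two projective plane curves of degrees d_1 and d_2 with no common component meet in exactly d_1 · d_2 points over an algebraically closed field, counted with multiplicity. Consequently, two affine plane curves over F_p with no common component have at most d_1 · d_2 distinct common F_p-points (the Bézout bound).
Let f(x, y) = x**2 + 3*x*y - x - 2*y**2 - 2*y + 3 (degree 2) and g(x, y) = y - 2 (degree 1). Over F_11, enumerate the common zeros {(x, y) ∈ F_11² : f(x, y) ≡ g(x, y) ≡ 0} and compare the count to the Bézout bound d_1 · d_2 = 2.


Common zeros: ∅; count = 0; Bézout bound = 2.

deg(f) = 2, deg(g) = 1, so Bézout bound = 2.
Scan x ∈ F_11. For each x, list the y ∈ F_11 with f(x, y) ≡ 0 and those with g(x, y) ≡ 0 (mod 11); the common zeros in that column are the intersection.
  x = 0: f ≡ 0 at y ∈ ∅; g ≡ 0 at y ∈ {2}; common: ∅.
  x = 1: f ≡ 0 at y ∈ {7, 10}; g ≡ 0 at y ∈ {2}; common: ∅.
  x = 2: f ≡ 0 at y ∈ {4, 9}; g ≡ 0 at y ∈ {2}; common: ∅.
  x = 3: f ≡ 0 at y ∈ {10}; g ≡ 0 at y ∈ {2}; common: ∅.
  x = 4: f ≡ 0 at y ∈ {8}; g ≡ 0 at y ∈ {2}; common: ∅.
  x = 5: f ≡ 0 at y ∈ {3, 9}; g ≡ 0 at y ∈ {2}; common: ∅.
  x = 6: f ≡ 0 at y ∈ {0, 8}; g ≡ 0 at y ∈ {2}; common: ∅.
  x = 7: f ≡ 0 at y ∈ ∅; g ≡ 0 at y ∈ {2}; common: ∅.
  x = 8: f ≡ 0 at y ∈ ∅; g ≡ 0 at y ∈ {2}; common: ∅.
  x = 9: f ≡ 0 at y ∈ {3, 4}; g ≡ 0 at y ∈ {2}; common: ∅.
  x = 10: f ≡ 0 at y ∈ ∅; g ≡ 0 at y ∈ {2}; common: ∅.
Collecting: common zeros = ∅, so the count is 0.
Comparison with the Bézout bound: 0 ≤ 2 = deg(f)·deg(g), as expected for curves with no common component (the affine F_11-count falls short of the bound because intersections may lie at infinity, over extension fields, or carry multiplicity).


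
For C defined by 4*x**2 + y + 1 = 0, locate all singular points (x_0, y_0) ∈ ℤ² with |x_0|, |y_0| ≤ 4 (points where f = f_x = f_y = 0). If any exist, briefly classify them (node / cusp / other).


No singular points in the scanned grid; C is smooth there.

Compute partial derivatives:
  f_x = 8*x.
  f_y = 1.
f_y = 1 is a nonzero constant, so f_y never vanishes: no point (x, y) can satisfy f = f_x = f_y = 0. In particular no (x, y) ∈ {−4, ..., 4}² is singular; the curve is smooth.


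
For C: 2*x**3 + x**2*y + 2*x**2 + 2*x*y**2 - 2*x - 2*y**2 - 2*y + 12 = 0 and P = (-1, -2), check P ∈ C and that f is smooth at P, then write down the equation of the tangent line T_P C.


Tangent line at P: 12*x + 15*y + 42 = 0.

Step 1: f(-1, -2) = 0, so P lies on C.
Step 2: partial derivatives
  f_x(x, y) = 6*x**2 + 2*x*y + 4*x + 2*y**2 - 2, f_y(x, y) = x**2 + 4*x*y - 4*y - 2.
  f_x(P) = 12, f_y(P) = 15 (gradient nonzero, so P is smooth).
Step 3: tangent line at P: 12·(x − -1) + 15·(y − -2) = 0.
Expanding: 12*x + 15*y + 42 = 0.


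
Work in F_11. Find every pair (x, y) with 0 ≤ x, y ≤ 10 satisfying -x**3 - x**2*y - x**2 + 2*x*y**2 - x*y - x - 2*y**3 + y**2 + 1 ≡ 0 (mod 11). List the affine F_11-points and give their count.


Affine F_11-points: {(0, 1), (0, 2), (0, 3), (1, 5), (2, 10), (5, 0), (6, 6), (8, 0), (9, 1)}; count = 9.

For each of the 121 pairs (x, y) ∈ F_11², evaluate f(x, y) mod 11. Record the zeros.
  x = 0: [0↦1, 1↦0, 2↦0, 3↦0, 4↦10, 5↦7, 6↦1, 7↦2, 8↦9, 9↦10, 10↦4]  zeros at y ∈ {1, 2, 3}
  x = 1: [0↦9, 1↦8, 2↦1, 3↦9, 4↦9, 5↦0, 6↦3, 7↦6, 8↦8, 9↦8, 10↦5]  zeros at y ∈ {5}
  x = 2: [0↦9, 1↦6, 2↦1, 3↦4, 4↦3, 5↦8, 6↦7, 7↦10, 8↦5, 9↦2, 10↦0]  zeros at y ∈ {10}
  x = 3: [0↦6, 1↦10, 2↦5, 3↦1, 4↦8, 5↦3, 6↦7, 7↦8, 8↦5, 9↦8, 10↦5]  zeros at y ∈ ∅
  x = 4: [0↦5, 1↦3, 2↦7, 3↦5, 4↦7, 5↦1, 6↦8, 7↦5, 8↦2, 9↦9, 10↦3]  zeros at y ∈ ∅
  x = 5: [0↦0, 1↦1, 2↦1, 3↦10, 4↦5, 5↦7, 6↦4, 7↦6, 8↦1, 9↦10, 10↦10]  zeros at y ∈ {0}
  x = 6: [0↦7, 1↦9, 2↦3, 3↦10, 4↦7, 5↦4, 6↦0, 7↦5, 8↦7, 9↦5, 10↦9]  zeros at y ∈ {6}
  x = 7: [0↦9, 1↦10, 2↦7, 3↦10, 4↦7, 5↦8, 6↦1, 7↦7, 8↦3, 9↦10, 10↦5]  zeros at y ∈ ∅
  x = 8: [0↦0, 1↦9, 2↦7, 3↦4, 4↦10, 5↦2, 6↦1, 7↦6, 8↦5, 9↦8, 10↦3]  zeros at y ∈ {0}
  x = 9: [0↦7, 1↦0, 2↦8, 3↦8, 4↦10, 5↦2, 6↦5, 7↦7, 8↦7, 9↦4, 10↦8]  zeros at y ∈ {1}
  x = 10: [0↦2, 1↦10, 2↦4, 3↦5, 4↦1, 5↦2, 6↦7, 7↦4, 8↦3, 9↦3, 10↦3]  zeros at y ∈ ∅
Collecting zeros: affine points = {(0, 1), (0, 2), (0, 3), (1, 5), (2, 10), (5, 0), (6, 6), (8, 0), (9, 1)}.
Total count |C(F_11)_aff| = 9.


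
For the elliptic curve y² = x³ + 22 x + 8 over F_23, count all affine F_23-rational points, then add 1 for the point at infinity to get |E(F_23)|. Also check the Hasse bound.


Affine points = {(0, 10), (0, 13), (1, 10), (1, 13), (3, 3), (3, 20), (5, 6), (5, 17), (8, 11), (8, 12), (10, 3), (10, 20), (14, 1), (14, 22), (18, 7), (18, 16), (21, 5), (21, 18), (22, 10), (22, 13)}; affine count = 20; |E(F_23)| = 21.

Discriminant check: Δ ∝ 4a³ + 27b² = 4·22³ + 27·8² = 4·10648 + 27·64 ≡ 22 (mod 23). Nonzero ⇒ E is nonsingular.
For each x ∈ F_23, compute rhs = x³ + 22·x + 8 mod 23, then count y ∈ F_23 with y² ≡ rhs.
  x = 0: rhs = 8, matching y values: 10, 13 (2 points).
  x = 1: rhs = 8, matching y values: 10, 13 (2 points).
  x = 2: rhs = 14, matching y values: none (0 points).
  x = 3: rhs = 9, matching y values: 3, 20 (2 points).
  x = 4: rhs = 22, matching y values: none (0 points).
  x = 5: rhs = 13, matching y values: 6, 17 (2 points).
  x = 6: rhs = 11, matching y values: none (0 points).
  x = 7: rhs = 22, matching y values: none (0 points).
  x = 8: rhs = 6, matching y values: 11, 12 (2 points).
  x = 9: rhs = 15, matching y values: none (0 points).
  x = 10: rhs = 9, matching y values: 3, 20 (2 points).
  x = 11: rhs = 17, matching y values: none (0 points).
  x = 12: rhs = 22, matching y values: none (0 points).
  x = 13: rhs = 7, matching y values: none (0 points).
  x = 14: rhs = 1, matching y values: 1, 22 (2 points).
  x = 15: rhs = 10, matching y values: none (0 points).
  x = 16: rhs = 17, matching y values: none (0 points).
  x = 17: rhs = 5, matching y values: none (0 points).
  x = 18: rhs = 3, matching y values: 7, 16 (2 points).
  x = 19: rhs = 17, matching y values: none (0 points).
  x = 20: rhs = 7, matching y values: none (0 points).
  x = 21: rhs = 2, matching y values: 5, 18 (2 points).
  x = 22: rhs = 8, matching y values: 10, 13 (2 points).
Total affine count: 20.
Full point count |E(F_23)| = 20 + 1 = 21.
Hasse bound: |21 − (23+1)| = |-3| = 3 ≤ 2√23 ≈ 9.5917 ✓.


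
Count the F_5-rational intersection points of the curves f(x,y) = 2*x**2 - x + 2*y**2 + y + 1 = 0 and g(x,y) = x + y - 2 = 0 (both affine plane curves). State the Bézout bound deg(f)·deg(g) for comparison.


Common zeros: {(1, 1), (4, 3)}; count = 2; Bézout bound = 2.

deg(f) = 2, deg(g) = 1, so Bézout bound = 2.
Scan x ∈ F_5. For each x, list the y ∈ F_5 with f(x, y) ≡ 0 and those with g(x, y) ≡ 0 (mod 5); the common zeros in that column are the intersection.
  x = 0: f ≡ 0 at y ∈ ∅; g ≡ 0 at y ∈ {2}; common: ∅.
  x = 1: f ≡ 0 at y ∈ {1}; g ≡ 0 at y ∈ {1}; common: {1}.
  x = 2: f ≡ 0 at y ∈ {1}; g ≡ 0 at y ∈ {0}; common: ∅.
  x = 3: f ≡ 0 at y ∈ ∅; g ≡ 0 at y ∈ {4}; common: ∅.
  x = 4: f ≡ 0 at y ∈ {3, 4}; g ≡ 0 at y ∈ {3}; common: {3}.
Collecting: common zeros = {(1, 1), (4, 3)}, so the count is 2.
Comparison with the Bézout bound: 2 ≤ 2 = deg(f)·deg(g), as expected for curves with no common component (the bound is attained).


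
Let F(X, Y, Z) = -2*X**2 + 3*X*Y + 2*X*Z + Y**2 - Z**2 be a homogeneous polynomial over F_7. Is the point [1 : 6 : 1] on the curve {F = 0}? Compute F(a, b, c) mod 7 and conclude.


F(1,6,1) ≡ 4 (mod 7); P is NOT on the curve.

Evaluate F(1, 6, 1) term-by-term (mod 7).
  -2*X**2 ↦ -2·1·1·1 = -2
  3*X*Y ↦ 3·1·6·1 = 18
  2*X*Z ↦ 2·1·1·1 = 2
  Y**2 ↦ 1·1·36·1 = 36
  -Z**2 ↦ -1·1·1·1 = -1
Sum: F(1, 6, 1) = (-2) + (18) + (2) + (36) + (-1) = 53.
Reducing mod 7: 53 ≡ 4 (mod 7).
Since F(a, b, c) ≡ 4 ≠ 0 (mod 7), P does NOT lie on the curve.


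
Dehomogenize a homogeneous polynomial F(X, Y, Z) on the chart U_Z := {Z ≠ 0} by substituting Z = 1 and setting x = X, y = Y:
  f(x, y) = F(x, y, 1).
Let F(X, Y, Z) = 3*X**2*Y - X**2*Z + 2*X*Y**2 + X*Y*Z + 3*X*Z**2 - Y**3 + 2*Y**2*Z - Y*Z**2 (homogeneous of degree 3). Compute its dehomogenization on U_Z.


f(x, y) = 3*x**2*y - x**2 + 2*x*y**2 + x*y + 3*x - y**3 + 2*y**2 - y

On U_Z we set Z = 1. Each monomial c·X^i·Y^j·Z^k in F becomes c·x^i·y^j·1^k = c·x^i·y^j.
Substituting Z = 1: F(X, Y, 1) = 3*x**2*y - x**2 + 2*x*y**2 + x*y + 3*x - y**3 + 2*y**2 - y.
Note: deg(f) ≤ deg(F) = 3; strict inequality happens when F is divisible by Z (lost terms).


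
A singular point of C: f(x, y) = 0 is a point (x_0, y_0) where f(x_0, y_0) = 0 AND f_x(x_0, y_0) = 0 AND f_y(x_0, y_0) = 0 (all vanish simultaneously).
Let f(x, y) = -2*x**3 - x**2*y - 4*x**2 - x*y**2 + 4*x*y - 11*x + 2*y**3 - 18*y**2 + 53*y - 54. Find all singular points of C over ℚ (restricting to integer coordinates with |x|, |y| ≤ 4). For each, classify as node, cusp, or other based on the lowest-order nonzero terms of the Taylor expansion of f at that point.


Singular points: {(-1, 3)}; classification: node.

Compute partial derivatives:
  f_x = -6*x**2 - 2*x*y - 8*x - y**2 + 4*y - 11.
  f_y = -x**2 - 2*x*y + 4*x + 6*y**2 - 36*y + 53.
Scan x_0 ∈ {−4, ..., 4}. For each x_0, f_y(x_0, y) is a polynomial in y; find its integer roots y ∈ {−4, ..., 4}, then test f_x and f at those candidates.
  x = -4: f_y(-4, y) = 6*y**2 - 28*y + 21; no integer root y with |y| ≤ 4.
  x = -3: f_y(-3, y) = 6*y**2 - 30*y + 32; no integer root y with |y| ≤ 4.
  x = -2: f_y(-2, y) = 6*y**2 - 32*y + 41; no integer root y with |y| ≤ 4.
  x = -1: f_y(-1, y) = 6*y**2 - 34*y + 48; vanishes at y ∈ {3}. (-1, 3): f_x = 0, f = 0 — SINGULAR.
  x = 0: f_y(0, y) = 6*y**2 - 36*y + 53; no integer root y with |y| ≤ 4.
  x = 1: f_y(1, y) = 6*y**2 - 38*y + 56; vanishes at y ∈ {4}. (1, 4): f_x = -33 ≠ 0.
  x = 2: f_y(2, y) = 6*y**2 - 40*y + 57; no integer root y with |y| ≤ 4.
  x = 3: f_y(3, y) = 6*y**2 - 42*y + 56; no integer root y with |y| ≤ 4.
  x = 4: f_y(4, y) = 6*y**2 - 44*y + 53; no integer root y with |y| ≤ 4.
Only singular point on the grid: (-1, 3).
Classify: substitute x = -1 + u, y = 3 + v and expand: f = -2*u**3 - u**2*v - u**2 - u*v**2 + 2*v**3 + v**2.
No constant or linear terms (consistent with a singular point). Quadratic part: -u**2 + v**2. Cubic part: -2*u**3 - u**2*v - u*v**2 + 2*v**3.
The quadratic part v**2 - u**2 = (v − u)(v + u) splits into two distinct linear factors, so there are two distinct tangent lines y − 3 = ±(x − -1) — this is a node (ordinary double point).
Classification: node.


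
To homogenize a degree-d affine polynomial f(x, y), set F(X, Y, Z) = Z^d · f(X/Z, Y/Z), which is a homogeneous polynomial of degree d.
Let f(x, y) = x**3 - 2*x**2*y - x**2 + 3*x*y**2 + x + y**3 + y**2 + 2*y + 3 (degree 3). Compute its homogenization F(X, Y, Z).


F(X, Y, Z) = X**3 - 2*X**2*Y - X**2*Z + 3*X*Y**2 + X*Z**2 + Y**3 + Y**2*Z + 2*Y*Z**2 + 3*Z**3

deg(f) = 3.
Substitute x = X/Z, y = Y/Z into f, then multiply by Z^3.
  monomial 1·x^3·y^0 ↦ 1·X^3·Y^0·Z^0.
  monomial -2·x^2·y^1 ↦ -2·X^2·Y^1·Z^0.
  monomial -1·x^2·y^0 ↦ -1·X^2·Y^0·Z^1.
  monomial 3·x^1·y^2 ↦ 3·X^1·Y^2·Z^0.
  monomial 1·x^1·y^0 ↦ 1·X^1·Y^0·Z^2.
  monomial 1·x^0·y^3 ↦ 1·X^0·Y^3·Z^0.
  monomial 1·x^0·y^2 ↦ 1·X^0·Y^2·Z^1.
  monomial 2·x^0·y^1 ↦ 2·X^0·Y^1·Z^2.
  monomial 3·x^0·y^0 ↦ 3·X^0·Y^0·Z^3.
Collecting: F(X, Y, Z) = X**3 - 2*X**2*Y - X**2*Z + 3*X*Y**2 + X*Z**2 + Y**3 + Y**2*Z + 2*Y*Z**2 + 3*Z**3.


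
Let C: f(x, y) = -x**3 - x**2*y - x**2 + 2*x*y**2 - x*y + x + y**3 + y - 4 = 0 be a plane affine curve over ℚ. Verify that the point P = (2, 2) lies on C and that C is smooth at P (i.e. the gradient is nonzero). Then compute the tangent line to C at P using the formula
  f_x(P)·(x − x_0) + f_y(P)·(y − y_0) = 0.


Tangent line at P: -17*x + 23*y - 12 = 0.

Step 1: f(2, 2) = 0, so P lies on C.
Step 2: partial derivatives
  f_x(x, y) = -3*x**2 - 2*x*y - 2*x + 2*y**2 - y + 1, f_y(x, y) = -x**2 + 4*x*y - x + 3*y**2 + 1.
  f_x(P) = -17, f_y(P) = 23 (gradient nonzero, so P is smooth).
Step 3: tangent line at P: -17·(x − 2) + 23·(y − 2) = 0.
Expanding: -17*x + 23*y - 12 = 0.


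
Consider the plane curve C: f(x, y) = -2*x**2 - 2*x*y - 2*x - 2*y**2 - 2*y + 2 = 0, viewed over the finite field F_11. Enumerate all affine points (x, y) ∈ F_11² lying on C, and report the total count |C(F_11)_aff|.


Affine F_11-points: {(0, 3), (0, 7), (1, 10), (2, 4), (3, 0), (3, 7), (4, 2), (4, 4), (7, 0), (7, 3), (10, 1), (10, 10)}; count = 12.

For each of the 121 pairs (x, y) ∈ F_11², evaluate f(x, y) mod 11. Record the zeros.
  x = 0: [0↦2, 1↦9, 2↦1, 3↦0, 4↦6, 5↦8, 6↦6, 7↦0, 8↦1, 9↦9, 10↦2]  zeros at y ∈ {3, 7}
  x = 1: [0↦9, 1↦3, 2↦4, 3↦1, 4↦5, 5↦5, 6↦1, 7↦4, 8↦3, 9↦9, 10↦0]  zeros at y ∈ {10}
  x = 2: [0↦1, 1↦4, 2↦3, 3↦9, 4↦0, 5↦9, 6↦3, 7↦4, 8↦1, 9↦5, 10↦5]  zeros at y ∈ {4}
  x = 3: [0↦0, 1↦1, 2↦9, 3↦2, 4↦2, 5↦9, 6↦1, 7↦0, 8↦6, 9↦8, 10↦6]  zeros at y ∈ {0, 7}
  x = 4: [0↦6, 1↦5, 2↦0, 3↦2, 4↦0, 5↦5, 6↦6, 7↦3, 8↦7, 9↦7, 10↦3]  zeros at y ∈ {2, 4}
  x = 5: [0↦8, 1↦5, 2↦9, 3↦9, 4↦5, 5↦8, 6↦7, 7↦2, 8↦4, 9↦2, 10↦7]  zeros at y ∈ ∅
  x = 6: [0↦6, 1↦1, 2↦3, 3↦1, 4↦6, 5↦7, 6↦4, 7↦8, 8↦8, 9↦4, 10↦7]  zeros at y ∈ ∅
  x = 7: [0↦0, 1↦4, 2↦4, 3↦0, 4↦3, 5↦2, 6↦8, 7↦10, 8↦8, 9↦2, 10↦3]  zeros at y ∈ {0, 3}
  x = 8: [0↦1, 1↦3, 2↦1, 3↦6, 4↦7, 5↦4, 6↦8, 7↦8, 8↦4, 9↦7, 10↦6]  zeros at y ∈ ∅
  x = 9: [0↦9, 1↦9, 2↦5, 3↦8, 4↦7, 5↦2, 6↦4, 7↦2, 8↦7, 9↦8, 10↦5]  zeros at y ∈ ∅
  x = 10: [0↦2, 1↦0, 2↦5, 3↦6, 4↦3, 5↦7, 6↦7, 7↦3, 8↦6, 9↦5, 10↦0]  zeros at y ∈ {1, 10}
Collecting zeros: affine points = {(0, 3), (0, 7), (1, 10), (2, 4), (3, 0), (3, 7), (4, 2), (4, 4), (7, 0), (7, 3), (10, 1), (10, 10)}.
Total count |C(F_11)_aff| = 12.


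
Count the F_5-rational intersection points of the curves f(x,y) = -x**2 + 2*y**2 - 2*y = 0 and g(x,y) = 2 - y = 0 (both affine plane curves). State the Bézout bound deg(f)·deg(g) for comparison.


Common zeros: {(2, 2), (3, 2)}; count = 2; Bézout bound = 2.

deg(f) = 2, deg(g) = 1, so Bézout bound = 2.
Scan x ∈ F_5. For each x, list the y ∈ F_5 with f(x, y) ≡ 0 and those with g(x, y) ≡ 0 (mod 5); the common zeros in that column are the intersection.
  x = 0: f ≡ 0 at y ∈ {0, 1}; g ≡ 0 at y ∈ {2}; common: ∅.
  x = 1: f ≡ 0 at y ∈ ∅; g ≡ 0 at y ∈ {2}; common: ∅.
  x = 2: f ≡ 0 at y ∈ {2, 4}; g ≡ 0 at y ∈ {2}; common: {2}.
  x = 3: f ≡ 0 at y ∈ {2, 4}; g ≡ 0 at y ∈ {2}; common: {2}.
  x = 4: f ≡ 0 at y ∈ ∅; g ≡ 0 at y ∈ {2}; common: ∅.
Collecting: common zeros = {(2, 2), (3, 2)}, so the count is 2.
Comparison with the Bézout bound: 2 ≤ 2 = deg(f)·deg(g), as expected for curves with no common component (the bound is attained).


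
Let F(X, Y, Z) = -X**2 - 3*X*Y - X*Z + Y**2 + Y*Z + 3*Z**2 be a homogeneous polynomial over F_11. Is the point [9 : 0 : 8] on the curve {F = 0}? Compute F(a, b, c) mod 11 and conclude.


F(9,0,8) ≡ 6 (mod 11); P is NOT on the curve.

Evaluate F(9, 0, 8) term-by-term (mod 11).
  -X**2 ↦ -1·81·1·1 = -81
  -3*X*Y ↦ -3·9·0·1 = 0
  -X*Z ↦ -1·9·1·8 = -72
  Y**2 ↦ 1·1·0·1 = 0
  Y*Z ↦ 1·1·0·8 = 0
  3*Z**2 ↦ 3·1·1·64 = 192
Sum: F(9, 0, 8) = (-81) + (0) + (-72) + (0) + (0) + (192) = 39.
Reducing mod 11: 39 ≡ 6 (mod 11).
Since F(a, b, c) ≡ 6 ≠ 0 (mod 11), P does NOT lie on the curve.


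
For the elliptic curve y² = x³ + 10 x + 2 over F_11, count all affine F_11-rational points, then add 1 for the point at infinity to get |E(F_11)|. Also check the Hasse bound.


Affine points = {(3, 2), (3, 9), (5, 1), (5, 10), (6, 5), (6, 6), (8, 0)}; affine count = 7; |E(F_11)| = 8.

Discriminant check: Δ ∝ 4a³ + 27b² = 4·10³ + 27·2² = 4·1000 + 27·4 ≡ 5 (mod 11). Nonzero ⇒ E is nonsingular.
For each x ∈ F_11, compute rhs = x³ + 10·x + 2 mod 11, then count y ∈ F_11 with y² ≡ rhs.
  x = 0: rhs = 2, matching y values: none (0 points).
  x = 1: rhs = 2, matching y values: none (0 points).
  x = 2: rhs = 8, matching y values: none (0 points).
  x = 3: rhs = 4, matching y values: 2, 9 (2 points).
  x = 4: rhs = 7, matching y values: none (0 points).
  x = 5: rhs = 1, matching y values: 1, 10 (2 points).
  x = 6: rhs = 3, matching y values: 5, 6 (2 points).
  x = 7: rhs = 8, matching y values: none (0 points).
  x = 8: rhs = 0, matching y values: 0 (1 points).
  x = 9: rhs = 7, matching y values: none (0 points).
  x = 10: rhs = 2, matching y values: none (0 points).
Total affine count: 7.
Full point count |E(F_11)| = 7 + 1 = 8.
Hasse bound: |8 − (11+1)| = |-4| = 4 ≤ 2√11 ≈ 6.6332 ✓.


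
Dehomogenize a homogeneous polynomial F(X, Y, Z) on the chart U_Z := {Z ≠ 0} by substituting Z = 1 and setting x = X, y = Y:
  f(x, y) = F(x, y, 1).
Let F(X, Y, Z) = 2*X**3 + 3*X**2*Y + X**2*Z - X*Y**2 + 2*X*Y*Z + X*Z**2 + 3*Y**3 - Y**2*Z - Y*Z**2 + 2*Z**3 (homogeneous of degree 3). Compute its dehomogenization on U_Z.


f(x, y) = 2*x**3 + 3*x**2*y + x**2 - x*y**2 + 2*x*y + x + 3*y**3 - y**2 - y + 2

On U_Z we set Z = 1. Each monomial c·X^i·Y^j·Z^k in F becomes c·x^i·y^j·1^k = c·x^i·y^j.
Substituting Z = 1: F(X, Y, 1) = 2*x**3 + 3*x**2*y + x**2 - x*y**2 + 2*x*y + x + 3*y**3 - y**2 - y + 2.
Note: deg(f) ≤ deg(F) = 3; strict inequality happens when F is divisible by Z (lost terms).


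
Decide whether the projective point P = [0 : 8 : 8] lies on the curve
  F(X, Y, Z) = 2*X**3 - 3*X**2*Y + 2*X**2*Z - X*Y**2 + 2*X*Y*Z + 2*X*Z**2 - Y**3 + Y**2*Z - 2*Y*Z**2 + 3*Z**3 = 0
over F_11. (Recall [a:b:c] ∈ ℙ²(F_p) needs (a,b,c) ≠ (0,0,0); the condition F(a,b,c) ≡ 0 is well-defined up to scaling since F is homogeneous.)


F(0,8,8) ≡ 6 (mod 11); P is NOT on the curve.

Evaluate F(0, 8, 8) term-by-term (mod 11).
  2*X**3 ↦ 2·0·1·1 = 0
  -3*X**2*Y ↦ -3·0·8·1 = 0
  2*X**2*Z ↦ 2·0·1·8 = 0
  -X*Y**2 ↦ -1·0·64·1 = 0
  2*X*Y*Z ↦ 2·0·8·8 = 0
  2*X*Z**2 ↦ 2·0·1·64 = 0
  -Y**3 ↦ -1·1·512·1 = -512
  Y**2*Z ↦ 1·1·64·8 = 512
  -2*Y*Z**2 ↦ -2·1·8·64 = -1024
  3*Z**3 ↦ 3·1·1·512 = 1536
Sum: F(0, 8, 8) = (0) + (0) + (0) + (0) + (0) + (0) + (-512) + (512) + (-1024) + (1536) = 512.
Reducing mod 11: 512 ≡ 6 (mod 11).
Since F(a, b, c) ≡ 6 ≠ 0 (mod 11), P does NOT lie on the curve.


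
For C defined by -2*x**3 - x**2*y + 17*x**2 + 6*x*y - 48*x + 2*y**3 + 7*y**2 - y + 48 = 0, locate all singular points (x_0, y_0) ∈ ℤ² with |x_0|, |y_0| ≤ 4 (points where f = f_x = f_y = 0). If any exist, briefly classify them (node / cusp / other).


Singular points: {(3, -1)}; classification: cusp.

Compute partial derivatives:
  f_x = -6*x**2 - 2*x*y + 34*x + 6*y - 48.
  f_y = -x**2 + 6*x + 6*y**2 + 14*y - 1.
Scan x_0 ∈ {−4, ..., 4}. For each x_0, f_y(x_0, y) is a polynomial in y; find its integer roots y ∈ {−4, ..., 4}, then test f_x and f at those candidates.
  x = -4: f_y(-4, y) = 6*y**2 + 14*y - 41; no integer root y with |y| ≤ 4.
  x = -3: f_y(-3, y) = 6*y**2 + 14*y - 28; no integer root y with |y| ≤ 4.
  x = -2: f_y(-2, y) = 6*y**2 + 14*y - 17; no integer root y with |y| ≤ 4.
  x = -1: f_y(-1, y) = 6*y**2 + 14*y - 8; no integer root y with |y| ≤ 4.
  x = 0: f_y(0, y) = 6*y**2 + 14*y - 1; no integer root y with |y| ≤ 4.
  x = 1: f_y(1, y) = 6*y**2 + 14*y + 4; vanishes at y ∈ {-2}. (1, -2): f_x = -28 ≠ 0.
  x = 2: f_y(2, y) = 6*y**2 + 14*y + 7; no integer root y with |y| ≤ 4.
  x = 3: f_y(3, y) = 6*y**2 + 14*y + 8; vanishes at y ∈ {-1}. (3, -1): f_x = 0, f = 0 — SINGULAR.
  x = 4: f_y(4, y) = 6*y**2 + 14*y + 7; no integer root y with |y| ≤ 4.
Only singular point on the grid: (3, -1).
Classify: substitute x = 3 + u, y = -1 + v and expand: f = -2*u**3 - u**2*v + 2*v**3 + v**2.
No constant or linear terms (consistent with a singular point). Quadratic part: v**2. Cubic part: -2*u**3 - u**2*v + 2*v**3.
The quadratic part v**2 is a perfect square, so there is a single (double) tangent line v = 0, i.e. y = -1. Restricting the cubic part to that line (v = 0) leaves -2*u**3 ≠ 0, so f is not divisible by v and the branch is v² ≈ 2*u**3 to lowest order — this is a cusp.
Classification: cusp.


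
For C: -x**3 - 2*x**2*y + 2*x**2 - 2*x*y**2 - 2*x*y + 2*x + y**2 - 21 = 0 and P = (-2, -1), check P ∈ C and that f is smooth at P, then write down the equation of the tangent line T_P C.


Tangent line at P: -26*x - 14*y - 66 = 0.

Step 1: f(-2, -1) = 0, so P lies on C.
Step 2: partial derivatives
  f_x(x, y) = -3*x**2 - 4*x*y + 4*x - 2*y**2 - 2*y + 2, f_y(x, y) = -2*x**2 - 4*x*y - 2*x + 2*y.
  f_x(P) = -26, f_y(P) = -14 (gradient nonzero, so P is smooth).
Step 3: tangent line at P: -26·(x − -2) + -14·(y − -1) = 0.
Expanding: -26*x - 14*y - 66 = 0.


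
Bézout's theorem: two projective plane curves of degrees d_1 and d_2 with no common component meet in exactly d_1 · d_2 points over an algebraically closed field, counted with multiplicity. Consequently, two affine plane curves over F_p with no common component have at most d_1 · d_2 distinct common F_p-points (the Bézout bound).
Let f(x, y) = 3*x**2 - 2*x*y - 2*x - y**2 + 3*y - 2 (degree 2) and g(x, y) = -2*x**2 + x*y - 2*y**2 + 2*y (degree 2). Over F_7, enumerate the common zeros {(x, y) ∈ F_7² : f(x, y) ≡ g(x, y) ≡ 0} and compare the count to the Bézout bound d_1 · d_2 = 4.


Common zeros: {(0, 1)}; count = 1; Bézout bound = 4.

deg(f) = 2, deg(g) = 2, so Bézout bound = 4.
Scan x ∈ F_7. For each x, list the y ∈ F_7 with f(x, y) ≡ 0 and those with g(x, y) ≡ 0 (mod 7); the common zeros in that column are the intersection.
  x = 0: f ≡ 0 at y ∈ {1, 2}; g ≡ 0 at y ∈ {0, 1}; common: {1}.
  x = 1: f ≡ 0 at y ∈ {3, 5}; g ≡ 0 at y ∈ {6}; common: ∅.
  x = 2: f ≡ 0 at y ∈ {2, 4}; g ≡ 0 at y ∈ {3, 6}; common: ∅.
  x = 3: f ≡ 0 at y ∈ {5, 6}; g ≡ 0 at y ∈ {3}; common: ∅.
  x = 4: f ≡ 0 at y ∈ {3, 6}; g ≡ 0 at y ∈ {1, 2}; common: ∅.
  x = 5: f ≡ 0 at y ∈ {0}; g ≡ 0 at y ∈ ∅; common: ∅.
  x = 6: f ≡ 0 at y ∈ {1, 4}; g ≡ 0 at y ∈ ∅; common: ∅.
Collecting: common zeros = {(0, 1)}, so the count is 1.
Comparison with the Bézout bound: 1 ≤ 4 = deg(f)·deg(g), as expected for curves with no common component (the affine F_7-count falls short of the bound because intersections may lie at infinity, over extension fields, or carry multiplicity).


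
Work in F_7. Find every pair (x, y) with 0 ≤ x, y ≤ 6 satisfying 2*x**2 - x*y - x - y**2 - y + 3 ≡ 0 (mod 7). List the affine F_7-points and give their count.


Affine F_7-points: {(3, 4), (3, 6), (4, 3), (4, 6), (5, 3), (5, 5)}; count = 6.

For each of the 49 pairs (x, y) ∈ F_7², evaluate f(x, y) mod 7. Record the zeros.
  x = 0: [0↦3, 1↦1, 2↦4, 3↦5, 4↦4, 5↦1, 6↦3]  zeros at y ∈ ∅
  x = 1: [0↦4, 1↦1, 2↦3, 3↦3, 4↦1, 5↦4, 6↦5]  zeros at y ∈ ∅
  x = 2: [0↦2, 1↦5, 2↦6, 3↦5, 4↦2, 5↦4, 6↦4]  zeros at y ∈ ∅
  x = 3: [0↦4, 1↦6, 2↦6, 3↦4, 4↦0, 5↦1, 6↦0]  zeros at y ∈ {4, 6}
  x = 4: [0↦3, 1↦4, 2↦3, 3↦0, 4↦2, 5↦2, 6↦0]  zeros at y ∈ {3, 6}
  x = 5: [0↦6, 1↦6, 2↦4, 3↦0, 4↦1, 5↦0, 6↦4]  zeros at y ∈ {3, 5}
  x = 6: [0↦6, 1↦5, 2↦2, 3↦4, 4↦4, 5↦2, 6↦5]  zeros at y ∈ ∅
Collecting zeros: affine points = {(3, 4), (3, 6), (4, 3), (4, 6), (5, 3), (5, 5)}.
Total count |C(F_7)_aff| = 6.


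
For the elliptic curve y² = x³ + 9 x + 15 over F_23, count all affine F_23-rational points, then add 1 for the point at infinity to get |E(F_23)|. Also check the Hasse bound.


Affine points = {(1, 5), (1, 18), (2, 8), (2, 15), (3, 0), (4, 0), (5, 1), (5, 22), (6, 3), (6, 20), (8, 1), (8, 22), (10, 1), (10, 22), (13, 11), (13, 12), (15, 11), (15, 12), (16, 0), (18, 11), (18, 12), (21, 9), (21, 14)}; affine count = 23; |E(F_23)| = 24.

Discriminant check: Δ ∝ 4a³ + 27b² = 4·9³ + 27·15² = 4·729 + 27·225 ≡ 21 (mod 23). Nonzero ⇒ E is nonsingular.
For each x ∈ F_23, compute rhs = x³ + 9·x + 15 mod 23, then count y ∈ F_23 with y² ≡ rhs.
  x = 0: rhs = 15, matching y values: none (0 points).
  x = 1: rhs = 2, matching y values: 5, 18 (2 points).
  x = 2: rhs = 18, matching y values: 8, 15 (2 points).
  x = 3: rhs = 0, matching y values: 0 (1 points).
  x = 4: rhs = 0, matching y values: 0 (1 points).
  x = 5: rhs = 1, matching y values: 1, 22 (2 points).
  x = 6: rhs = 9, matching y values: 3, 20 (2 points).
  x = 7: rhs = 7, matching y values: none (0 points).
  x = 8: rhs = 1, matching y values: 1, 22 (2 points).
  x = 9: rhs = 20, matching y values: none (0 points).
  x = 10: rhs = 1, matching y values: 1, 22 (2 points).
  x = 11: rhs = 19, matching y values: none (0 points).
  x = 12: rhs = 11, matching y values: none (0 points).
  x = 13: rhs = 6, matching y values: 11, 12 (2 points).
  x = 14: rhs = 10, matching y values: none (0 points).
  x = 15: rhs = 6, matching y values: 11, 12 (2 points).
  x = 16: rhs = 0, matching y values: 0 (1 points).
  x = 17: rhs = 21, matching y values: none (0 points).
  x = 18: rhs = 6, matching y values: 11, 12 (2 points).
  x = 19: rhs = 7, matching y values: none (0 points).
  x = 20: rhs = 7, matching y values: none (0 points).
  x = 21: rhs = 12, matching y values: 9, 14 (2 points).
  x = 22: rhs = 5, matching y values: none (0 points).
Total affine count: 23.
Full point count |E(F_23)| = 23 + 1 = 24.
Hasse bound: |24 − (23+1)| = |0| = 0 ≤ 2√23 ≈ 9.5917 ✓.


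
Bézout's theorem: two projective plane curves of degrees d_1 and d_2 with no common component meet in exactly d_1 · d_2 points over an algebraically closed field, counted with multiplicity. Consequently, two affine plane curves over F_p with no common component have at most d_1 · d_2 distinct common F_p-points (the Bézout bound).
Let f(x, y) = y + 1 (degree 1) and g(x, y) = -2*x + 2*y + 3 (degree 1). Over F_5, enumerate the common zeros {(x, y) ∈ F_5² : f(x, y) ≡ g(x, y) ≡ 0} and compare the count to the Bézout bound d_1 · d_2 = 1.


Common zeros: {(3, 4)}; count = 1; Bézout bound = 1.

deg(f) = 1, deg(g) = 1, so Bézout bound = 1.
Scan x ∈ F_5. For each x, list the y ∈ F_5 with f(x, y) ≡ 0 and those with g(x, y) ≡ 0 (mod 5); the common zeros in that column are the intersection.
  x = 0: f ≡ 0 at y ∈ {4}; g ≡ 0 at y ∈ {1}; common: ∅.
  x = 1: f ≡ 0 at y ∈ {4}; g ≡ 0 at y ∈ {2}; common: ∅.
  x = 2: f ≡ 0 at y ∈ {4}; g ≡ 0 at y ∈ {3}; common: ∅.
  x = 3: f ≡ 0 at y ∈ {4}; g ≡ 0 at y ∈ {4}; common: {4}.
  x = 4: f ≡ 0 at y ∈ {4}; g ≡ 0 at y ∈ {0}; common: ∅.
Collecting: common zeros = {(3, 4)}, so the count is 1.
Comparison with the Bézout bound: 1 ≤ 1 = deg(f)·deg(g), as expected for curves with no common component (the bound is attained).


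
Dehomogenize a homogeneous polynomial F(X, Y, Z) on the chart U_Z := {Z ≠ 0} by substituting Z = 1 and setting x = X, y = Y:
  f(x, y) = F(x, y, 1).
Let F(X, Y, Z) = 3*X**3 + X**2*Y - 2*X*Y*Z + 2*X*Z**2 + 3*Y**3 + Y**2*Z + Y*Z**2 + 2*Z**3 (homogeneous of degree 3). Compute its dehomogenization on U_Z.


f(x, y) = 3*x**3 + x**2*y - 2*x*y + 2*x + 3*y**3 + y**2 + y + 2

On U_Z we set Z = 1. Each monomial c·X^i·Y^j·Z^k in F becomes c·x^i·y^j·1^k = c·x^i·y^j.
Substituting Z = 1: F(X, Y, 1) = 3*x**3 + x**2*y - 2*x*y + 2*x + 3*y**3 + y**2 + y + 2.
Note: deg(f) ≤ deg(F) = 3; strict inequality happens when F is divisible by Z (lost terms).


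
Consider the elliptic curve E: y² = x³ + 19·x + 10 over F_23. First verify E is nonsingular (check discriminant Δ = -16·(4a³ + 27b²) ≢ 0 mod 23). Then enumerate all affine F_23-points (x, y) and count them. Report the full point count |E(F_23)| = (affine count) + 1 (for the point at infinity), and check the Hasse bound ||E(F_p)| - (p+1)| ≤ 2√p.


Affine points = {(3, 5), (3, 18), (4, 9), (4, 14), (5, 0), (6, 8), (6, 15), (7, 7), (7, 16), (9, 6), (9, 17), (10, 2), (10, 21), (11, 3), (11, 20), (13, 4), (13, 19), (15, 6), (15, 17), (17, 5), (17, 18), (19, 10), (19, 13), (20, 8), (20, 15), (22, 6), (22, 17)}; affine count = 27; |E(F_23)| = 28.

Discriminant check: Δ ∝ 4a³ + 27b² = 4·19³ + 27·10² = 4·6859 + 27·100 ≡ 6 (mod 23). Nonzero ⇒ E is nonsingular.
For each x ∈ F_23, compute rhs = x³ + 19·x + 10 mod 23, then count y ∈ F_23 with y² ≡ rhs.
  x = 0: rhs = 10, matching y values: none (0 points).
  x = 1: rhs = 7, matching y values: none (0 points).
  x = 2: rhs = 10, matching y values: none (0 points).
  x = 3: rhs = 2, matching y values: 5, 18 (2 points).
  x = 4: rhs = 12, matching y values: 9, 14 (2 points).
  x = 5: rhs = 0, matching y values: 0 (1 points).
  x = 6: rhs = 18, matching y values: 8, 15 (2 points).
  x = 7: rhs = 3, matching y values: 7, 16 (2 points).
  x = 8: rhs = 7, matching y values: none (0 points).
  x = 9: rhs = 13, matching y values: 6, 17 (2 points).
  x = 10: rhs = 4, matching y values: 2, 21 (2 points).
  x = 11: rhs = 9, matching y values: 3, 20 (2 points).
  x = 12: rhs = 11, matching y values: none (0 points).
  x = 13: rhs = 16, matching y values: 4, 19 (2 points).
  x = 14: rhs = 7, matching y values: none (0 points).
  x = 15: rhs = 13, matching y values: 6, 17 (2 points).
  x = 16: rhs = 17, matching y values: none (0 points).
  x = 17: rhs = 2, matching y values: 5, 18 (2 points).
  x = 18: rhs = 20, matching y values: none (0 points).
  x = 19: rhs = 8, matching y values: 10, 13 (2 points).
  x = 20: rhs = 18, matching y values: 8, 15 (2 points).
  x = 21: rhs = 10, matching y values: none (0 points).
  x = 22: rhs = 13, matching y values: 6, 17 (2 points).
Total affine count: 27.
Full point count |E(F_23)| = 27 + 1 = 28.
Hasse bound: |28 − (23+1)| = |4| = 4 ≤ 2√23 ≈ 9.5917 ✓.
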